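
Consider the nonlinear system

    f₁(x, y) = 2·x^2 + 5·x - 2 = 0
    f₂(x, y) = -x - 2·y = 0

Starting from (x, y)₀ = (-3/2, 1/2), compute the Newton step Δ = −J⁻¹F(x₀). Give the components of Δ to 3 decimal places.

At (-3/2, 1/2): F = (-5.000, 0.500).
Jacobian J = [[4·x + 5, 0], [-1, -2]].
At the point, J = [[-1.000, 0.000], [-1.000, -2.000]] (det J = 2.000).
Solving J·Δ = −F gives Δ = (-5.000, 2.750).

(-5.000, 2.750)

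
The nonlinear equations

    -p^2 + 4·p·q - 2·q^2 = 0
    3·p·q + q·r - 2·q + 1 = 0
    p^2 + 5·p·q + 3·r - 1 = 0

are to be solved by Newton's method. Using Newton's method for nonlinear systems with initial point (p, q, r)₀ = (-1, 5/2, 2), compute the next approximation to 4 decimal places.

(-13.1667, -9.6071, 26.5714)

At (-1, 5/2, 2): F = (-23.5000, -6.5000, -6.5000).
Jacobian J = [[-2·p + 4·q, 4·p - 4·q, 0], [3·q, 3·p + r - 2, q], [2·p + 5·q, 5·p, 3]].
At the point, J = [[12.0000, -14.0000, 0.0000], [7.5000, -3.0000, 2.5000], [10.5000, -5.0000, 3.0000]] (det J = -10.5000).
Solving J·Δ = −F gives Δ = (-12.1667, -12.1071, 24.5714).
Then the next iterate is (p, q, r)₁ = (-13.1667, -9.6071, 26.5714).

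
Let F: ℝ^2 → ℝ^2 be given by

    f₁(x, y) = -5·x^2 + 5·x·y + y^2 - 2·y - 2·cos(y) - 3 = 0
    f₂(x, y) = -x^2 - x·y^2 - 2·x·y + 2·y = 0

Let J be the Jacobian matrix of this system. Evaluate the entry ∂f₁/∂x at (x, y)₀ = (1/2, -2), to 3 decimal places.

∂f₁/∂x = -10·x + 5·y.
At (1/2, -2) this is -15.000.

-15.000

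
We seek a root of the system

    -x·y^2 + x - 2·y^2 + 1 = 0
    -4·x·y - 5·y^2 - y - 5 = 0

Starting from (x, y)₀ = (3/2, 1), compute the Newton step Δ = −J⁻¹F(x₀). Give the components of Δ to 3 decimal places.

(-3.643, -0.143)

At (3/2, 1): F = (-1.000, -17.000).
Jacobian J = [[-y^2 + 1, -2·x·y - 4·y], [-4·y, -4·x - 10·y - 1]].
At the point, J = [[0.000, -7.000], [-4.000, -17.000]] (det J = -28.000).
Solving J·Δ = −F gives Δ = (-3.643, -0.143).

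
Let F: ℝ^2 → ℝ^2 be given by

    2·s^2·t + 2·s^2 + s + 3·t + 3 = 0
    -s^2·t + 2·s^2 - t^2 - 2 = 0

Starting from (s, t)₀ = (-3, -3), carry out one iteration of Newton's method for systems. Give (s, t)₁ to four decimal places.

(-1.9568, -2.0991)

At (-3, -3): F = (-45.0000, 34.0000).
Jacobian J = [[4·s·t + 4·s + 1, 2·s^2 + 3], [-2·s·t + 4·s, -s^2 - 2·t]].
At the point, J = [[25.0000, 21.0000], [-30.0000, -3.0000]] (det J = 555.0000).
Solving J·Δ = −F gives Δ = (1.0432, 0.9009).
Then the next iterate is (s, t)₁ = (-1.9568, -2.0991).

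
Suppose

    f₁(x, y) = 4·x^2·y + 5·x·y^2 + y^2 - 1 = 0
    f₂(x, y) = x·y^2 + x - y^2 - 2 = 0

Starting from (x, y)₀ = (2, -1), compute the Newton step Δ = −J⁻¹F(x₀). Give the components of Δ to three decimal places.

(-0.529, -0.029)

At (2, -1): F = (-6.000, 1.000).
Jacobian J = [[8·x·y + 5·y^2, 4·x^2 + 10·x·y + 2·y], [y^2 + 1, 2·x·y - 2·y]].
At the point, J = [[-11.000, -6.000], [2.000, -2.000]] (det J = 34.000).
Solving J·Δ = −F gives Δ = (-0.529, -0.029).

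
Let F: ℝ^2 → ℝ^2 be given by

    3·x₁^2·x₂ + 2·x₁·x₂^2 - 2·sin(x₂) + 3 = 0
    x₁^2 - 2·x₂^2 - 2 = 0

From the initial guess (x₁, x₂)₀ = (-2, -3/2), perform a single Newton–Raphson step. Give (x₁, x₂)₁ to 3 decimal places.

At (-2, -3/2): F = (-22.00501, -2.500).
Jacobian J = [[6·x₁·x₂ + 2·x₂^2, 3·x₁^2 + 4·x₁·x₂ - 2·cos(x₂)], [2·x₁, -4·x₂]].
At the point, J = [[22.500, 23.85853], [-4.000, 6.000]] (det J = 230.43410).
Solving J·Δ = −F gives Δ = (0.314, 0.626).
Then the next iterate is (x₁, x₂)₁ = (-1.686, -0.874).

(-1.686, -0.874)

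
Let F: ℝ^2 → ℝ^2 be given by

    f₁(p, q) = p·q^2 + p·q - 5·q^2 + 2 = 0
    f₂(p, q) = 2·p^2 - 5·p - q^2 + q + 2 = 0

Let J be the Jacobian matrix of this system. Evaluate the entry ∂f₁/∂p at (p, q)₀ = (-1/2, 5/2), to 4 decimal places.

8.7500

∂f₁/∂p = q^2 + q.
At (-1/2, 5/2) this is 8.7500.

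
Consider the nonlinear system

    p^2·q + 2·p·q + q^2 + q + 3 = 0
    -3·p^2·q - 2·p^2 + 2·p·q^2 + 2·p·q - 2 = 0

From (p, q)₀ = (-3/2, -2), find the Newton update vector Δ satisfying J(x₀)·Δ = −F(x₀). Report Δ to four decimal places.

At (-3/2, -2): F = (6.5000, 1.0000).
Jacobian J = [[2·p·q + 2·q, p^2 + 2·p + 2·q + 1], [-6·p·q - 4·p + 2·q^2 + 2·q, -3·p^2 + 4·p·q + 2·p]].
At the point, J = [[2.0000, -3.7500], [-8.0000, 2.2500]] (det J = -25.5000).
Solving J·Δ = −F gives Δ = (0.7206, 2.1176).

(0.7206, 2.1176)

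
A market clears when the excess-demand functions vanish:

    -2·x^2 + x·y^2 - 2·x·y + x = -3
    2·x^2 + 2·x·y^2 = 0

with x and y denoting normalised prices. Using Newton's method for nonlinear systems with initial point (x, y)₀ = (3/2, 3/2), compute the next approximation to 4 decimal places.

(1.1000, 0.7167)

At (3/2, 3/2): F = (-1.1250, 11.2500).
Jacobian J = [[-4·x + y^2 - 2·y + 1, 2·x·y - 2·x], [4·x + 2·y^2, 4·x·y]].
At the point, J = [[-5.7500, 1.5000], [10.5000, 9.0000]] (det J = -67.5000).
Solving J·Δ = −F gives Δ = (-0.4000, -0.7833).
Then the next iterate is (x, y)₁ = (1.1000, 0.7167).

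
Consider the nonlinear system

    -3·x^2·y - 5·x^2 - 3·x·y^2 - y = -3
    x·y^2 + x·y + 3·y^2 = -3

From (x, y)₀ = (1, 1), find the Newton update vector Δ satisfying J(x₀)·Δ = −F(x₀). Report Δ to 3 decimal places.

(-0.007, -0.887)

At (1, 1): F = (-9.000, 8.000).
Jacobian J = [[-6·x·y - 10·x - 3·y^2, -3·x^2 - 6·x·y - 1], [y^2 + y, 2·x·y + x + 6·y]].
At the point, J = [[-19.000, -10.000], [2.000, 9.000]] (det J = -151.000).
Solving J·Δ = −F gives Δ = (-0.007, -0.887).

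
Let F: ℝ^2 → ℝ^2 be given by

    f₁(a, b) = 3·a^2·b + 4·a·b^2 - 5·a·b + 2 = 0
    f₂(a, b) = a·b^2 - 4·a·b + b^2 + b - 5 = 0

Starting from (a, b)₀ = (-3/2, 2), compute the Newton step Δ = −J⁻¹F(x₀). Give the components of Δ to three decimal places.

(1.018, -0.586)

At (-3/2, 2): F = (6.500, 7.000).
Jacobian J = [[6·a·b + 4·b^2 - 5·b, 3·a^2 + 8·a·b - 5·a], [b^2 - 4·b, 2·a·b - 4·a + 2·b + 1]].
At the point, J = [[-12.000, -9.750], [-4.000, 5.000]] (det J = -99.000).
Solving J·Δ = −F gives Δ = (1.018, -0.586).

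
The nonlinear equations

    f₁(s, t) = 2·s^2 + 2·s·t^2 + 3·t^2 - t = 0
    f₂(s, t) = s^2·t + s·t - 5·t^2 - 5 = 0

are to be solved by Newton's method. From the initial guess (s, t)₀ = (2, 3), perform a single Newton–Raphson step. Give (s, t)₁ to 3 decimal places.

At (2, 3): F = (68.000, -32.000).
Jacobian J = [[4·s + 2·t^2, 4·s·t + 6·t - 1], [2·s·t + t, s^2 + s - 10·t]].
At the point, J = [[26.000, 41.000], [15.000, -24.000]] (det J = -1239.000).
Solving J·Δ = −F gives Δ = (-0.258, -1.495).
Then the next iterate is (s, t)₁ = (1.742, 1.505).

(1.742, 1.505)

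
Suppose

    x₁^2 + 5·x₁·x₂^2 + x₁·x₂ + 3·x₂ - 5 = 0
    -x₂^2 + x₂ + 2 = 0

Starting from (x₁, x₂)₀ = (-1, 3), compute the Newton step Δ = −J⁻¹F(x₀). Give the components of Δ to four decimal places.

(0.4478, -0.8000)

At (-1, 3): F = (-43.0000, -4.0000).
Jacobian J = [[2·x₁ + 5·x₂^2 + x₂, 10·x₁·x₂ + x₁ + 3], [0, -2·x₂ + 1]].
At the point, J = [[46.0000, -28.0000], [0.0000, -5.0000]] (det J = -230.0000).
Solving J·Δ = −F gives Δ = (0.4478, -0.8000).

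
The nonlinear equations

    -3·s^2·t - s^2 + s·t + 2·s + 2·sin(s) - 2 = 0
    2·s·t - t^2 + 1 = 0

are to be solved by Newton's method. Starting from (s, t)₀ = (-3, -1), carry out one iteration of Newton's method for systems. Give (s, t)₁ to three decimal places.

(12.981, -7.491)

At (-3, -1): F = (12.71776, 6.000).
Jacobian J = [[-6·s·t - 2·s + t + 2·cos(s) + 2, -3·s^2 + s], [2·t, 2·s - 2·t]].
At the point, J = [[-12.97998, -30.000], [-2.000, -4.000]] (det J = -8.08006).
Solving J·Δ = −F gives Δ = (15.981, -6.491).
Then the next iterate is (s, t)₁ = (12.981, -7.491).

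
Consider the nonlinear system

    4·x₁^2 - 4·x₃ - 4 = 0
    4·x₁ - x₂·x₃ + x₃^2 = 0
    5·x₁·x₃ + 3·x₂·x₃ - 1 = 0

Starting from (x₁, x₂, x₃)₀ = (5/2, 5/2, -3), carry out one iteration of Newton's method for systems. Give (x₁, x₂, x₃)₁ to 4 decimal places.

At (5/2, 5/2, -3): F = (33.0000, 26.5000, -61.0000).
Jacobian J = [[8·x₁, 0, -4], [4, -x₃, -x₂ + 2·x₃], [5·x₃, 3·x₃, 5·x₁ + 3·x₂]].
At the point, J = [[20.0000, 0.0000, -4.0000], [4.0000, 3.0000, -8.5000], [-15.0000, -9.0000, 20.0000]] (det J = -366.0000).
Solving J·Δ = −F gives Δ = (-0.8811, 3.2336, 3.8443).
Then the next iterate is (x₁, x₂, x₃)₁ = (1.6189, 5.7336, 0.8443).

(1.6189, 5.7336, 0.8443)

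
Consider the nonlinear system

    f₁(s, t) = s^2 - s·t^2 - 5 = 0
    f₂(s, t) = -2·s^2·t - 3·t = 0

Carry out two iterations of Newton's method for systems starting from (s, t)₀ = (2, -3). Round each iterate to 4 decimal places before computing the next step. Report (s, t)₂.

(1.1776, -0.0283)

At (2, -3): F = (-19.0000, 33.0000).
Jacobian J = [[2·s - t^2, -2·s·t], [-4·s·t, -2·s^2 - 3]].
At the point, J = [[-5.0000, 12.0000], [24.0000, -11.0000]] (det J = -233.0000).
Solving J·Δ = −F gives Δ = (-0.8026, 1.2489).
Then the next iterate is (s, t)₁ = (1.1974, -1.7511).
Round to (1.1974, -1.7511) and repeat: F = (-7.237882, 10.274638), J = [[-0.671551, 4.193534], [8.387069, -5.867534]].
Δ = (-0.0198, 1.7228), so (s, t)₂ = (1.1776, -0.0283).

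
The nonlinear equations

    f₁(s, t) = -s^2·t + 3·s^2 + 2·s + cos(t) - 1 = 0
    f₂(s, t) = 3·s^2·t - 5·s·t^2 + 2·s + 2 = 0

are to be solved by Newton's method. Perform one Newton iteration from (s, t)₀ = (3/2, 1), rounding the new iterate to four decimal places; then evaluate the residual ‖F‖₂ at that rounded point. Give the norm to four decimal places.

2.4494

At (3/2, 1): F = (7.040302, 4.2500).
Jacobian J = [[-2·s·t + 6·s + 2, -s^2 - sin(t)], [6·s·t - 5·t^2 + 2, 3·s^2 - 10·s·t]].
At the point, J = [[8.0000, -3.091471], [6.0000, -8.2500]] (det J = -47.451174).
Solving J·Δ = −F gives Δ = (-0.9472, -0.1737).
Then the next iterate is (s, t)₁ = (0.5528, 0.8263).
Re-evaluating at (0.5528, 0.8263): F = (1.447458, 1.975941), so ‖F‖₂ = 2.4494.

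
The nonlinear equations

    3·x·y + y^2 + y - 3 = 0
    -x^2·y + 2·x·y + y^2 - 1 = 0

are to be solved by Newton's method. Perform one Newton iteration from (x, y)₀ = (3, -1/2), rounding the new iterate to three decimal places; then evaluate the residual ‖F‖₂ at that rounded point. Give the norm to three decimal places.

At (3, -1/2): F = (-7.750, 0.750).
Jacobian J = [[3·y, 3·x + 2·y + 1], [-2·x·y + 2·y, -x^2 + 2·x + 2·y]].
At the point, J = [[-1.500, 9.000], [2.000, -4.000]] (det J = -12.000).
Solving J·Δ = −F gives Δ = (2.021, 1.198).
Then the next iterate is (x, y)₁ = (5.021, 0.698).
Re-evaluating at (5.021, 0.698): F = (8.69918, -11.10037), so ‖F‖₂ = 14.103.

14.103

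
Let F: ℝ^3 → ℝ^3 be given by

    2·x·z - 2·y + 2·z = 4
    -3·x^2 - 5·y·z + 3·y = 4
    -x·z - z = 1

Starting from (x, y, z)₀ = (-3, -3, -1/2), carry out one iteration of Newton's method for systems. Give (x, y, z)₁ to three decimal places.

At (-3, -3, -1/2): F = (4.000, -47.500, -2.000).
Jacobian J = [[2·z, -2, 2·x + 2], [-6·x, -5·z + 3, -5·y], [-z, 0, -x - 1]].
At the point, J = [[-1.000, -2.000, -4.000], [18.000, 5.500, 15.000], [0.500, 0.000, 2.000]] (det J = 57.000).
Solving J·Δ = −F gives Δ = (2.281, 0.000, 0.430).
Then the next iterate is (x, y, z)₁ = (-0.719, -3.000, -0.070).

(-0.719, -3.000, -0.070)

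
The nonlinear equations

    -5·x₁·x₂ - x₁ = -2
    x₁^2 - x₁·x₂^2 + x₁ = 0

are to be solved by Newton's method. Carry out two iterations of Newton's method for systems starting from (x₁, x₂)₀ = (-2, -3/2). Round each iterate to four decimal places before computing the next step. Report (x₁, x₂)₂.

(-1.2702, -0.4517)

At (-2, -3/2): F = (-11.0000, 6.5000).
Jacobian J = [[-5·x₂ - 1, -5·x₁], [2·x₁ - x₂^2 + 1, -2·x₁·x₂]].
At the point, J = [[6.5000, 10.0000], [-5.2500, -6.0000]] (det J = 13.5000).
Solving J·Δ = −F gives Δ = (-0.0741, 1.1481).
Then the next iterate is (x₁, x₂)₁ = (-2.0741, -0.3519).
Round to (-2.0741, -0.3519) and repeat: F = (0.424721, 2.484634), J = [[0.7595, 10.3705], [-3.272034, -1.459752]].
Δ = (0.8039, -0.0998), so (x₁, x₂)₂ = (-1.2702, -0.4517).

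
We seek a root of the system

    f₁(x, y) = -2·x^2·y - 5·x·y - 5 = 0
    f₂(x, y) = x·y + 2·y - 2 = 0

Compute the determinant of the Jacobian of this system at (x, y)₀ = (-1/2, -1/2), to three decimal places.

J = [[-4·x·y - 5·y, -2·x^2 - 5·x], [y, x + 2]].
At the point, J = [[1.500, 2.000], [-0.500, 1.500]].
det J = 3.250.

3.250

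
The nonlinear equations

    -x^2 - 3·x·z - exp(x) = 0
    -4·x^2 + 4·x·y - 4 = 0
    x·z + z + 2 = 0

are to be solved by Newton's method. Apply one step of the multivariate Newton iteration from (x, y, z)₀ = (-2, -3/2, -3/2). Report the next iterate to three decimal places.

At (-2, -3/2, -3/2): F = (-13.13534, -8.000, 3.500).
Jacobian J = [[-2·x - 3·z - exp(x), 0, -3·x], [-8·x + 4·y, 4·x, 0], [z, 0, x + 1]].
At the point, J = [[8.36466, 0.000, 6.000], [10.000, -8.000, 0.000], [-1.500, 0.000, -1.000]] (det J = -5.08268).
Solving J·Δ = −F gives Δ = (12.379, 14.473, -15.068).
Then the next iterate is (x, y, z)₁ = (10.379, 12.973, -16.568).

(10.379, 12.973, -16.568)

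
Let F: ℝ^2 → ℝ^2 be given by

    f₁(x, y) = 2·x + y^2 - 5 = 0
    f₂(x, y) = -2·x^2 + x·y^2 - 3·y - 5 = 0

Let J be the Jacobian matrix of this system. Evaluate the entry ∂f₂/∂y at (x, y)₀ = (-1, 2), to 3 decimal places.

∂f₂/∂y = 2·x·y - 3.
At (-1, 2) this is -7.000.

-7.000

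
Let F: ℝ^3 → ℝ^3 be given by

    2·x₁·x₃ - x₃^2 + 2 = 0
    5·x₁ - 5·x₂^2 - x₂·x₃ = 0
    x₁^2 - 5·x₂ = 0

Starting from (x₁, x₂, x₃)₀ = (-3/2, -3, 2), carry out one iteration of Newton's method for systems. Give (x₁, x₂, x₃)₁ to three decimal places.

(3.127, -2.326, 3.501)

At (-3/2, -3, 2): F = (-8.000, -46.500, 17.250).
Jacobian J = [[2·x₃, 0, 2·x₁ - 2·x₃], [5, -10·x₂ - x₃, -x₂], [2·x₁, -5, 0]].
At the point, J = [[4.000, 0.000, -7.000], [5.000, 28.000, 3.000], [-3.000, -5.000, 0.000]] (det J = -353.000).
Solving J·Δ = −F gives Δ = (4.627, 0.674, 1.501).
Then the next iterate is (x₁, x₂, x₃)₁ = (3.127, -2.326, 3.501).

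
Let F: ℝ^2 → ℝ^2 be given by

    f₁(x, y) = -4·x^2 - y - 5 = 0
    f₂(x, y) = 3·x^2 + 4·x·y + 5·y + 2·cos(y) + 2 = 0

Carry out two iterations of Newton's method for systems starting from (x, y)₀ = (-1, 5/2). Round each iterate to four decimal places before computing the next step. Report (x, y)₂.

(-2.6442, -21.0977)

At (-1, 5/2): F = (-11.5000, 5.897713).
Jacobian J = [[-8·x, -1], [6·x + 4·y, 4·x - 2·sin(y) + 5]].
At the point, J = [[8.0000, -1.0000], [4.0000, -0.196944]] (det J = 2.424446).
Solving J·Δ = −F gives Δ = (-3.3668, -38.4342).
Then the next iterate is (x, y)₁ = (-4.3668, -35.9342).
Round to (-4.3668, -35.9342) and repeat: F = (-45.341569, 506.819887), J = [[34.9344, -1.0000], [-169.9376, -14.429637]].
Δ = (1.7226, 14.8365), so (x, y)₂ = (-2.6442, -21.0977).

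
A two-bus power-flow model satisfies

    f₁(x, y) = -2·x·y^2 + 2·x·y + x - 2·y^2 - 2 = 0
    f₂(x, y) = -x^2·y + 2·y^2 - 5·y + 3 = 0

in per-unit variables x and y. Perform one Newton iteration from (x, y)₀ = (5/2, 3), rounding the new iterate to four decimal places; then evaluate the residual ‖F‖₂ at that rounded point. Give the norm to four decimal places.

15.0911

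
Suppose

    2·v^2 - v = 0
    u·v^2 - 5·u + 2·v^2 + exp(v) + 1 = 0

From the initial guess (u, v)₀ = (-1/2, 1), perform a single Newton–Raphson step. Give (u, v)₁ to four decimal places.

At (-1/2, 1): F = (1.0000, 7.718282).
Jacobian J = [[0, 4·v - 1], [v^2 - 5, 2·u·v + 4·v + exp(v)]].
At the point, J = [[0.0000, 3.0000], [-4.0000, 5.718282]] (det J = 12.0000).
Solving J·Δ = −F gives Δ = (1.4530, -0.3333).
Then the next iterate is (u, v)₁ = (0.9530, 0.6667).

(0.9530, 0.6667)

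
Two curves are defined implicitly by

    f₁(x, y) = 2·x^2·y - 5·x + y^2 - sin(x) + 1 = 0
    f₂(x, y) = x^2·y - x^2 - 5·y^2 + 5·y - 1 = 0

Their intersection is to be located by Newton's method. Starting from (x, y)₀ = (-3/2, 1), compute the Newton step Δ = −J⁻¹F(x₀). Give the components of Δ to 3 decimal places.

At (-3/2, 1): F = (14.99749, -1.000).
Jacobian J = [[4·x·y - cos(x) - 5, 2·x^2 + 2·y], [2·x·y - 2·x, x^2 - 10·y + 5]].
At the point, J = [[-11.07074, 6.500], [0.000, -2.750]] (det J = 30.44453).
Solving J·Δ = −F gives Δ = (1.141, -0.364).

(1.141, -0.364)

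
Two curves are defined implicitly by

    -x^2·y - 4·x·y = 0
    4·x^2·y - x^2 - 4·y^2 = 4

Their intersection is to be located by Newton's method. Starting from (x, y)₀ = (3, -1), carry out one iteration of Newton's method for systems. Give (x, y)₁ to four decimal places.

At (3, -1): F = (21.0000, -53.0000).
Jacobian J = [[-2·x·y - 4·y, -x^2 - 4·x], [8·x·y - 2·x, 4·x^2 - 8·y]].
At the point, J = [[10.0000, -21.0000], [-30.0000, 44.0000]] (det J = -190.0000).
Solving J·Δ = −F gives Δ = (-0.9947, 0.5263).
Then the next iterate is (x, y)₁ = (2.0053, -0.4737).

(2.0053, -0.4737)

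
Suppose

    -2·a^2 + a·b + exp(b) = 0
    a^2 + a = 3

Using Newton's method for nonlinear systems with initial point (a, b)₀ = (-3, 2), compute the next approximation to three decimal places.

At (-3, 2): F = (-16.61094, 3.000).
Jacobian J = [[-4·a + b, a + exp(b)], [2·a + 1, 0]].
At the point, J = [[14.000, 4.38906], [-5.000, 0.000]] (det J = 21.94528).
Solving J·Δ = −F gives Δ = (0.600, 1.871).
Then the next iterate is (a, b)₁ = (-2.400, 3.871).

(-2.400, 3.871)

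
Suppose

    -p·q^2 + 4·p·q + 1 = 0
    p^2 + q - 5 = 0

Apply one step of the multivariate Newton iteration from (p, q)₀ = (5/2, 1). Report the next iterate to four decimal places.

At (5/2, 1): F = (8.5000, 2.2500).
Jacobian J = [[-q^2 + 4·q, -2·p·q + 4·p], [2·p, 1]].
At the point, J = [[3.0000, 5.0000], [5.0000, 1.0000]] (det J = -22.0000).
Solving J·Δ = −F gives Δ = (-0.1250, -1.6250).
Then the next iterate is (p, q)₁ = (2.3750, -0.6250).

(2.3750, -0.6250)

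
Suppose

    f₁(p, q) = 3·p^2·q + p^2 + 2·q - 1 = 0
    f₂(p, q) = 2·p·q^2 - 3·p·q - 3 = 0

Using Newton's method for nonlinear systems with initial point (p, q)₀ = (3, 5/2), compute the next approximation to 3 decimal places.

(1.550, 2.274)

At (3, 5/2): F = (80.500, 12.000).
Jacobian J = [[6·p·q + 2·p, 3·p^2 + 2], [2·q^2 - 3·q, 4·p·q - 3·p]].
At the point, J = [[51.000, 29.000], [5.000, 21.000]] (det J = 926.000).
Solving J·Δ = −F gives Δ = (-1.450, -0.226).
Then the next iterate is (p, q)₁ = (1.550, 2.274).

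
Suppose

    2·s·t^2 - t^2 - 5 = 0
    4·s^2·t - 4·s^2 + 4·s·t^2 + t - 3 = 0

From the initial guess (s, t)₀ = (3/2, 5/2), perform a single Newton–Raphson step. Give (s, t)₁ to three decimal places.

(4.429, -1.911)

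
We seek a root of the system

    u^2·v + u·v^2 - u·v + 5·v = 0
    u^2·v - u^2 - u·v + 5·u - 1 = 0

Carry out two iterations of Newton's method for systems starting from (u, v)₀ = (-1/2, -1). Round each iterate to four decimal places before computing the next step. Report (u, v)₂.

At (-1/2, -1): F = (-6.2500, -4.5000).
Jacobian J = [[2·u·v + v^2 - v, u^2 + 2·u·v - u + 5], [2·u·v - 2·u - v + 5, u^2 - u]].
At the point, J = [[3.0000, 6.7500], [8.0000, 0.7500]] (det J = -51.7500).
Solving J·Δ = −F gives Δ = (0.4964, 0.7053).
Then the next iterate is (u, v)₁ = (-0.0036, -0.2947).
Round to (-0.0036, -0.2947) and repeat: F = (-1.474877, -1.019078), J = [[0.383670, 5.005735], [5.304022, 0.003613]].
Δ = (0.1919, 0.2799), so (u, v)₂ = (0.1883, -0.0148).

(0.1883, -0.0148)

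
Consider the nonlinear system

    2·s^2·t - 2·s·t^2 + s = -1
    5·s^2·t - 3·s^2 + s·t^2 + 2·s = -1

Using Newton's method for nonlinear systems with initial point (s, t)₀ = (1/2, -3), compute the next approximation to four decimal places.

At (1/2, -3): F = (-9.0000, 2.0000).
Jacobian J = [[4·s·t - 2·t^2 + 1, 2·s^2 - 4·s·t], [10·s·t - 6·s + t^2 + 2, 5·s^2 + 2·s·t]].
At the point, J = [[-23.0000, 6.5000], [-7.0000, -1.7500]] (det J = 85.7500).
Solving J·Δ = −F gives Δ = (-0.0321, 1.2711).
Then the next iterate is (s, t)₁ = (0.4679, -1.7289).

(0.4679, -1.7289)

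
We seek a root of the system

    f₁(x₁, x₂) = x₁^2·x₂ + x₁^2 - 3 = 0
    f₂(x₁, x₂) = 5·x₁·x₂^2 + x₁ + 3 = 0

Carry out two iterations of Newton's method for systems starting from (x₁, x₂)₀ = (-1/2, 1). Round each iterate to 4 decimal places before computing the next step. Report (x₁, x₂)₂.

At (-1/2, 1): F = (-2.5000, 0.0000).
Jacobian J = [[2·x₁·x₂ + 2·x₁, x₁^2], [5·x₂^2 + 1, 10·x₁·x₂]].
At the point, J = [[-2.0000, 0.2500], [6.0000, -5.0000]] (det J = 8.5000).
Solving J·Δ = −F gives Δ = (-1.4706, -1.7647).
Then the next iterate is (x₁, x₂)₁ = (-1.9706, -0.7647).
Round to (-1.9706, -0.7647) and repeat: F = (-2.086268, -4.732300), J = [[-0.927364, 3.883264], [3.923830, 15.069178]].
Δ = (-0.4471, 0.4305), so (x₁, x₂)₂ = (-2.4177, -0.3342).

(-2.4177, -0.3342)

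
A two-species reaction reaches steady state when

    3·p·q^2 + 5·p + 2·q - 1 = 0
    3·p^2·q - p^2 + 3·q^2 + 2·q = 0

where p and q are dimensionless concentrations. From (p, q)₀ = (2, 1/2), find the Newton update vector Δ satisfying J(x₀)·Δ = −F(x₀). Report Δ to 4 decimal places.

At (2, 1/2): F = (11.5000, 3.7500).
Jacobian J = [[3·q^2 + 5, 6·p·q + 2], [6·p·q - 2·p, 3·p^2 + 6·q + 2]].
At the point, J = [[5.7500, 8.0000], [2.0000, 17.0000]] (det J = 81.7500).
Solving J·Δ = −F gives Δ = (-2.0245, 0.0176).

(-2.0245, 0.0176)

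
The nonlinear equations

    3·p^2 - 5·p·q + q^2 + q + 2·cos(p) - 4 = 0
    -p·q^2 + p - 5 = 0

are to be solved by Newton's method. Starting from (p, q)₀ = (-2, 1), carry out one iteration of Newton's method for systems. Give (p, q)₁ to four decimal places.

(0.3330, 2.2500)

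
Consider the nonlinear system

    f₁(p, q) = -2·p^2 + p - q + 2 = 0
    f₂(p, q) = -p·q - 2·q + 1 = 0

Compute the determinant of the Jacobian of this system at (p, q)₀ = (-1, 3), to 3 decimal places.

-8.000

J = [[-4·p + 1, -1], [-q, -p - 2]].
At the point, J = [[5.000, -1.000], [-3.000, -1.000]].
det J = -8.000.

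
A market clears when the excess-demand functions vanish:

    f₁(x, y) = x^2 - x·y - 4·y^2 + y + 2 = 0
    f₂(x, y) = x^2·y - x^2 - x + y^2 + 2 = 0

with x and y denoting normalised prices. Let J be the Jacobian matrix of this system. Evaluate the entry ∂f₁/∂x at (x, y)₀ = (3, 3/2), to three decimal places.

4.500

∂f₁/∂x = 2·x - y.
At (3, 3/2) this is 4.500.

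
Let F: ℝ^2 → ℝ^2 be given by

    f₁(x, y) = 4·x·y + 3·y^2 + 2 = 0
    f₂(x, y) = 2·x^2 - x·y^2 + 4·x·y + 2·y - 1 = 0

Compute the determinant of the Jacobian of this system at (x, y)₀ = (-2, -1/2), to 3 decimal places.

-96.750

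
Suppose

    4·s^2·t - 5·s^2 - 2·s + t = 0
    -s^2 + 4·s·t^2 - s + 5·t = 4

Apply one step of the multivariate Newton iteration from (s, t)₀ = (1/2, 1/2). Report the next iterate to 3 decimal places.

At (1/2, 1/2): F = (-1.250, -1.750).
Jacobian J = [[8·s·t - 10·s - 2, 4·s^2 + 1], [-2·s + 4·t^2 - 1, 8·s·t + 5]].
At the point, J = [[-5.000, 2.000], [-1.000, 7.000]] (det J = -33.000).
Solving J·Δ = −F gives Δ = (-0.159, 0.227).
Then the next iterate is (s, t)₁ = (0.341, 0.727).

(0.341, 0.727)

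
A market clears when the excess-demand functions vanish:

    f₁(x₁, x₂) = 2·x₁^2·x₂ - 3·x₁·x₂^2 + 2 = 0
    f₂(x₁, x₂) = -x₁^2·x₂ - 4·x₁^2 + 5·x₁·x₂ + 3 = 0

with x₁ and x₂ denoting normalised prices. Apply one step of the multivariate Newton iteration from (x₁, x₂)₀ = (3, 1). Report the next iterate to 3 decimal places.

At (3, 1): F = (11.000, -27.000).
Jacobian J = [[4·x₁·x₂ - 3·x₂^2, 2·x₁^2 - 6·x₁·x₂], [-2·x₁·x₂ - 8·x₁ + 5·x₂, -x₁^2 + 5·x₁]].
At the point, J = [[9.000, 0.000], [-25.000, 6.000]] (det J = 54.000).
Solving J·Δ = −F gives Δ = (-1.222, -0.593).
Then the next iterate is (x₁, x₂)₁ = (1.778, 0.407).

(1.778, 0.407)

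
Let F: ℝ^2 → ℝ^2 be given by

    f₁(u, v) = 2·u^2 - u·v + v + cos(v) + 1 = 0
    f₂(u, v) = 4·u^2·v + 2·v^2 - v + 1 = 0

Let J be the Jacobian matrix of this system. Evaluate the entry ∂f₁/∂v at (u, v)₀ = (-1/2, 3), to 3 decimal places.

∂f₁/∂v = -u - sin(v) + 1.
At (-1/2, 3) this is 1.359.

1.359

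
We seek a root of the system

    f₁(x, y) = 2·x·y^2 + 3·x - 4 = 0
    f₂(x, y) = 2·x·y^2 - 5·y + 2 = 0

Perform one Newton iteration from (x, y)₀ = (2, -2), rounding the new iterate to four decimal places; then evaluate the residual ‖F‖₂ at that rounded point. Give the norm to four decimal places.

At (2, -2): F = (18.0000, 28.0000).
Jacobian J = [[2·y^2 + 3, 4·x·y], [2·y^2, 4·x·y - 5]].
At the point, J = [[11.0000, -16.0000], [8.0000, -21.0000]] (det J = -103.0000).
Solving J·Δ = −F gives Δ = (0.6796, 1.5922).
Then the next iterate is (x, y)₁ = (2.6796, -0.4078).
Re-evaluating at (2.6796, -0.4078): F = (4.930039, 4.930239), so ‖F‖₂ = 6.9723.

6.9723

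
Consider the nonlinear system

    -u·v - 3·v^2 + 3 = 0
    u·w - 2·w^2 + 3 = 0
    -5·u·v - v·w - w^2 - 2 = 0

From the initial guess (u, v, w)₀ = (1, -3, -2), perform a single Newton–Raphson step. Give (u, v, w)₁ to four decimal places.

(0.7226, -1.7158, -1.2839)

At (1, -3, -2): F = (-21.0000, -7.0000, 3.0000).
Jacobian J = [[-v, -u - 6·v, 0], [w, 0, u - 4·w], [-5·v, -5·u - w, -v - 2·w]].
At the point, J = [[3.0000, 17.0000, 0.0000], [-2.0000, 0.0000, 9.0000], [15.0000, -3.0000, 7.0000]] (det J = 2614.0000).
Solving J·Δ = −F gives Δ = (-0.2774, 1.2842, 0.7161).
Then the next iterate is (u, v, w)₁ = (0.7226, -1.7158, -1.2839).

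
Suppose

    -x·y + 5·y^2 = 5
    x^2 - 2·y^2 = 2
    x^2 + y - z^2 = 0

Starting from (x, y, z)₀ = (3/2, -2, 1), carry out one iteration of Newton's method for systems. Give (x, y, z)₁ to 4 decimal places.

At (3/2, -2, 1): F = (18.0000, -7.7500, -0.7500).
Jacobian J = [[-y, -x + 10·y, 0], [2·x, -4·y, 0], [2·x, 1, -2·z]].
At the point, J = [[2.0000, -21.5000, 0.0000], [3.0000, 8.0000, 0.0000], [3.0000, 1.0000, -2.0000]] (det J = -161.0000).
Solving J·Δ = −F gives Δ = (0.2811, 0.8634, 0.4783).
Then the next iterate is (x, y, z)₁ = (1.7811, -1.1366, 1.4783).

(1.7811, -1.1366, 1.4783)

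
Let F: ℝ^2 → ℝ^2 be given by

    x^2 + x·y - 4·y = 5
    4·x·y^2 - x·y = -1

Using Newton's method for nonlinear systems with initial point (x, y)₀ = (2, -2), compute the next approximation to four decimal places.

At (2, -2): F = (3.0000, 37.0000).
Jacobian J = [[2·x + y, x - 4], [4·y^2 - y, 8·x·y - x]].
At the point, J = [[2.0000, -2.0000], [18.0000, -34.0000]] (det J = -32.0000).
Solving J·Δ = −F gives Δ = (-0.8750, 0.6250).
Then the next iterate is (x, y)₁ = (1.1250, -1.3750).

(1.1250, -1.3750)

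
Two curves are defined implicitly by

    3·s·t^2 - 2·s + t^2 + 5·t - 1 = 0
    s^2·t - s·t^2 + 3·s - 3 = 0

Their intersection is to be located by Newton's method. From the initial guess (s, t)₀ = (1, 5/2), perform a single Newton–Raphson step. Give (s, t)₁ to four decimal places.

At (1, 5/2): F = (34.5000, -3.7500).
Jacobian J = [[3·t^2 - 2, 6·s·t + 2·t + 5], [2·s·t - t^2 + 3, s^2 - 2·s·t]].
At the point, J = [[16.7500, 25.0000], [1.7500, -4.0000]] (det J = -110.7500).
Solving J·Δ = −F gives Δ = (-0.3995, -1.1123).
Then the next iterate is (s, t)₁ = (0.6005, 1.3877).

(0.6005, 1.3877)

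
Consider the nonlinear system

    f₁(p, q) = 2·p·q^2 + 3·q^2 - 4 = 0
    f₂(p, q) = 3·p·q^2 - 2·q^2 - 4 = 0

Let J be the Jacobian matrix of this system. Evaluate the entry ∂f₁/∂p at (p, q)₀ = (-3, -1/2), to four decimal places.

∂f₁/∂p = 2·q^2.
At (-3, -1/2) this is 0.5000.

0.5000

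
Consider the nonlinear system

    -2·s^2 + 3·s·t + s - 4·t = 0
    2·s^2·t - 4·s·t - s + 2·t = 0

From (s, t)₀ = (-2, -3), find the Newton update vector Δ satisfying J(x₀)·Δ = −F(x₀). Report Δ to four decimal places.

At (-2, -3): F = (20.0000, -52.0000).
Jacobian J = [[-4·s + 3·t + 1, 3·s - 4], [4·s·t - 4·t - 1, 2·s^2 - 4·s + 2]].
At the point, J = [[0.0000, -10.0000], [35.0000, 18.0000]] (det J = 350.0000).
Solving J·Δ = −F gives Δ = (0.4571, 2.0000).

(0.4571, 2.0000)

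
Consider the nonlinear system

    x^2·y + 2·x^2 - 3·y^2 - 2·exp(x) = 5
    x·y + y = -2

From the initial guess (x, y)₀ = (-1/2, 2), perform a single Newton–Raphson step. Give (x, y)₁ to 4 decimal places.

(-1.7752, 1.1008)

At (-1/2, 2): F = (-17.213061, 3.0000).
Jacobian J = [[2·x·y + 4·x - 2·exp(x), x^2 - 6·y], [y, x + 1]].
At the point, J = [[-5.213061, -11.7500], [2.0000, 0.5000]] (det J = 20.893469).
Solving J·Δ = −F gives Δ = (-1.2752, -0.8992).
Then the next iterate is (x, y)₁ = (-1.7752, 1.1008).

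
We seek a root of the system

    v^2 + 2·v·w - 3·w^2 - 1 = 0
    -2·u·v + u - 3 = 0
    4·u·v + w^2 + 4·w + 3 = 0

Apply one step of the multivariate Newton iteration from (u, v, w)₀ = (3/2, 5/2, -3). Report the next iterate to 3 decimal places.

At (3/2, 5/2, -3): F = (-36.750, -9.000, 15.000).
Jacobian J = [[0, 2·v + 2·w, 2·v - 6·w], [-2·v + 1, -2·u, 0], [4·v, 4·u, 2·w + 4]].
At the point, J = [[0.000, -1.000, 23.000], [-4.000, -3.000, 0.000], [10.000, 6.000, -2.000]] (det J = 146.000).
Solving J·Δ = −F gives Δ = (2.805, -6.740, 1.305).
Then the next iterate is (u, v, w)₁ = (4.305, -4.240, -1.695).

(4.305, -4.240, -1.695)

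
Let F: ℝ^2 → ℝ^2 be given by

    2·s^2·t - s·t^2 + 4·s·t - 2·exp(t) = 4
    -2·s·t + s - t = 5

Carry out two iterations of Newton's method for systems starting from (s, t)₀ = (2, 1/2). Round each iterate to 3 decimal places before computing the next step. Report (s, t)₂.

At (2, 1/2): F = (0.20256, -5.500).
Jacobian J = [[4·s·t - t^2 + 4·t, 2·s^2 - 2·s·t + 4·s - 2·exp(t)], [-2·t + 1, -2·s - 1]].
At the point, J = [[5.750, 10.70256], [0.000, -5.000]] (det J = -28.750).
Solving J·Δ = −F gives Δ = (2.012, -1.100).
Then the next iterate is (s, t)₁ = (4.012, -0.600).
Round to (4.012, -0.600) and repeat: F = (-35.48612, 4.42640), J = [[-12.38880, 51.95706], [2.200, -9.024]].
Δ = (35.968, 9.259), so (s, t)₂ = (39.980, 8.659).

(39.980, 8.659)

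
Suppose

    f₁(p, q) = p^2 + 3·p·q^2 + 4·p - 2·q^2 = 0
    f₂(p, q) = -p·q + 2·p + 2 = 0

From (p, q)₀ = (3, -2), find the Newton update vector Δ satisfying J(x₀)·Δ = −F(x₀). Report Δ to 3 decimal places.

(-5.326, -2.435)

At (3, -2): F = (49.000, 14.000).
Jacobian J = [[2·p + 3·q^2 + 4, 6·p·q - 4·q], [-q + 2, -p]].
At the point, J = [[22.000, -28.000], [4.000, -3.000]] (det J = 46.000).
Solving J·Δ = −F gives Δ = (-5.326, -2.435).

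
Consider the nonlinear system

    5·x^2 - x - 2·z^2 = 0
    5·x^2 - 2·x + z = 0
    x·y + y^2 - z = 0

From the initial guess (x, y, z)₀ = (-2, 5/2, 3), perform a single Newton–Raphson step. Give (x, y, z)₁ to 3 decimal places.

(-0.849, 1.564, 1.319)

At (-2, 5/2, 3): F = (4.000, 27.000, -1.750).
Jacobian J = [[10·x - 1, 0, -4·z], [10·x - 2, 0, 1], [y, x + 2·y, -1]].
At the point, J = [[-21.000, 0.000, -12.000], [-22.000, 0.000, 1.000], [2.500, 3.000, -1.000]] (det J = 855.000).
Solving J·Δ = −F gives Δ = (1.151, -0.936, -1.681).
Then the next iterate is (x, y, z)₁ = (-0.849, 1.564, 1.319).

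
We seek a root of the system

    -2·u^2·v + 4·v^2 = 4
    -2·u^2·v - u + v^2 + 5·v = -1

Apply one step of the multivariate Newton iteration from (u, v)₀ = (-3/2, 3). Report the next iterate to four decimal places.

(-2.1212, 2.6247)

At (-3/2, 3): F = (18.5000, 13.0000).
Jacobian J = [[-4·u·v, -2·u^2 + 8·v], [-4·u·v - 1, -2·u^2 + 2·v + 5]].
At the point, J = [[18.0000, 19.5000], [17.0000, 6.5000]] (det J = -214.5000).
Solving J·Δ = −F gives Δ = (-0.6212, -0.3753).
Then the next iterate is (u, v)₁ = (-2.1212, 2.6247).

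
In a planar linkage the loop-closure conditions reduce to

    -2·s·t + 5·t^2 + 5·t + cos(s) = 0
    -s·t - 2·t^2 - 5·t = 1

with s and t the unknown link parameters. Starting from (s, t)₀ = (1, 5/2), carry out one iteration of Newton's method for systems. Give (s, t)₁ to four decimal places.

At (1, 5/2): F = (39.290302, -28.5000).
Jacobian J = [[-2·t - sin(s), -2·s + 10·t + 5], [-t, -s - 4·t - 5]].
At the point, J = [[-5.841471, 28.0000], [-2.5000, -16.0000]] (det J = 163.463536).
Solving J·Δ = −F gives Δ = (-1.0360, -1.6194).
Then the next iterate is (s, t)₁ = (-0.0360, 0.8806).

(-0.0360, 0.8806)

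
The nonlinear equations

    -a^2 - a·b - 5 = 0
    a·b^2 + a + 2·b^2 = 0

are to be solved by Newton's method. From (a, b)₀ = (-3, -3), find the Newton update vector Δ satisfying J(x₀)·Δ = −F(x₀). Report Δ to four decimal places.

At (-3, -3): F = (-23.0000, -12.0000).
Jacobian J = [[-2·a - b, -a], [b^2 + 1, 2·a·b + 4·b]].
At the point, J = [[9.0000, 3.0000], [10.0000, 6.0000]] (det J = 24.0000).
Solving J·Δ = −F gives Δ = (4.2500, -5.0833).

(4.2500, -5.0833)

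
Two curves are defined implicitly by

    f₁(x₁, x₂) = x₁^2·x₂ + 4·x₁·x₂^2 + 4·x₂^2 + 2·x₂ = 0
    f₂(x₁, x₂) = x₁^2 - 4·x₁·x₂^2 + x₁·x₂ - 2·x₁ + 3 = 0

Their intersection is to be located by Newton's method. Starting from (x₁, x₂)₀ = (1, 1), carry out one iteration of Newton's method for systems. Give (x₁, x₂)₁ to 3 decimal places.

(4.867, -0.800)

At (1, 1): F = (11.000, -1.000).
Jacobian J = [[2·x₁·x₂ + 4·x₂^2, x₁^2 + 8·x₁·x₂ + 8·x₂ + 2], [2·x₁ - 4·x₂^2 + x₂ - 2, -8·x₁·x₂ + x₁]].
At the point, J = [[6.000, 19.000], [-3.000, -7.000]] (det J = 15.000).
Solving J·Δ = −F gives Δ = (3.867, -1.800).
Then the next iterate is (x₁, x₂)₁ = (4.867, -0.800).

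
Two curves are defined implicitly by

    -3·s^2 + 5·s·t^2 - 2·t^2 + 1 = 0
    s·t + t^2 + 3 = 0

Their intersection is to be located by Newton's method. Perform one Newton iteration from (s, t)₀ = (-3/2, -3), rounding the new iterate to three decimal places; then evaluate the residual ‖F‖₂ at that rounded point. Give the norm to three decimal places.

At (-3/2, -3): F = (-91.250, 16.500).
Jacobian J = [[-6·s + 5·t^2, 10·s·t - 4·t], [t, s + 2·t]].
At the point, J = [[54.000, 57.000], [-3.000, -7.500]] (det J = -234.000).
Solving J·Δ = −F gives Δ = (-1.095, 2.638).
Then the next iterate is (s, t)₁ = (-2.595, -0.362).
Re-evaluating at (-2.595, -0.362): F = (-21.16446, 4.07043), so ‖F‖₂ = 21.552.

21.552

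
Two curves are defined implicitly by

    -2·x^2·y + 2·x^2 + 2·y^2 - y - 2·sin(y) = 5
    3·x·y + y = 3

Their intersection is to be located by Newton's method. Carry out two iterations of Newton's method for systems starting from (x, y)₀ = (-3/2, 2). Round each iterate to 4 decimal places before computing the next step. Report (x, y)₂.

(0.3296, 2.5939)

At (-3/2, 2): F = (-5.318595, -10.0000).
Jacobian J = [[-4·x·y + 4·x, -2·x^2 + 4·y - 2·cos(y) - 1], [3·y, 3·x + 1]].
At the point, J = [[6.0000, 3.332294], [6.0000, -3.5000]] (det J = -40.993762).
Solving J·Δ = −F gives Δ = (1.2670, -0.6852).
Then the next iterate is (x, y)₁ = (-0.2330, 1.3148).
Round to (-0.2330, 1.3148) and repeat: F = (-4.826405, -2.604245), J = [[0.293394, 3.644203], [3.9444, 0.3010]].
Δ = (0.5626, 1.2791), so (x, y)₂ = (0.3296, 2.5939).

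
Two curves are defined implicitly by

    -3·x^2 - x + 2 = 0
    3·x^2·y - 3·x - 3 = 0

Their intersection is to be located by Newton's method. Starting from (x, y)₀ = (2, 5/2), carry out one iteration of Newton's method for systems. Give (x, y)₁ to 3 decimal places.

At (2, 5/2): F = (-12.000, 21.000).
Jacobian J = [[-6·x - 1, 0], [6·x·y - 3, 3·x^2]].
At the point, J = [[-13.000, 0.000], [27.000, 12.000]] (det J = -156.000).
Solving J·Δ = −F gives Δ = (-0.923, 0.327).
Then the next iterate is (x, y)₁ = (1.077, 2.827).

(1.077, 2.827)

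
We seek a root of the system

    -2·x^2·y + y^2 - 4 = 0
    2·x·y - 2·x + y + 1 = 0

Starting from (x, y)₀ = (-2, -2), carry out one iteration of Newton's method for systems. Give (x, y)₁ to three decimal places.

(1.500, -5.333)

At (-2, -2): F = (16.000, 11.000).
Jacobian J = [[-4·x·y, -2·x^2 + 2·y], [2·y - 2, 2·x + 1]].
At the point, J = [[-16.000, -12.000], [-6.000, -3.000]] (det J = -24.000).
Solving J·Δ = −F gives Δ = (3.500, -3.333).
Then the next iterate is (x, y)₁ = (1.500, -5.333).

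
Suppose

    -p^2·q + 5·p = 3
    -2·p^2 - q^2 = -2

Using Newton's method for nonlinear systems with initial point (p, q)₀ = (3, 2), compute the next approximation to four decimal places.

At (3, 2): F = (-6.0000, -20.0000).
Jacobian J = [[-2·p·q + 5, -p^2], [-4·p, -2·q]].
At the point, J = [[-7.0000, -9.0000], [-12.0000, -4.0000]] (det J = -80.0000).
Solving J·Δ = −F gives Δ = (-1.9500, 0.8500).
Then the next iterate is (p, q)₁ = (1.0500, 2.8500).

(1.0500, 2.8500)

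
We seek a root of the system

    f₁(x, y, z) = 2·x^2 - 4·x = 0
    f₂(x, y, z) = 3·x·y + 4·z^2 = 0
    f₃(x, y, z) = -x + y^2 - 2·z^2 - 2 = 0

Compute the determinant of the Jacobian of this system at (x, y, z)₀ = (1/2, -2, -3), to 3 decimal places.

156.000

J = [[4·x - 4, 0, 0], [3·y, 3·x, 8·z], [-1, 2·y, -4·z]].
At the point, J = [[-2.000, 0.000, 0.000], [-6.000, 1.500, -24.000], [-1.000, -4.000, 12.000]].
det J = 156.000.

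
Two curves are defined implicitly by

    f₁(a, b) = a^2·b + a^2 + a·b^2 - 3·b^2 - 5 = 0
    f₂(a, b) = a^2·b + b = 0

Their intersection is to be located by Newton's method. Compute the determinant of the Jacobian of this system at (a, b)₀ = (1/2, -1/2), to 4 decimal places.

2.3125

J = [[2·a·b + 2·a + b^2, a^2 + 2·a·b - 6·b], [2·a·b, a^2 + 1]].
At the point, J = [[0.7500, 2.7500], [-0.5000, 1.2500]].
det J = 2.3125.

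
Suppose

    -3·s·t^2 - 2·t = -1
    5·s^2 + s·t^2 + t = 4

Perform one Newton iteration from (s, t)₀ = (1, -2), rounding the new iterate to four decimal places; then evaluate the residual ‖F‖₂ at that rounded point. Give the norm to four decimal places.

At (1, -2): F = (-7.0000, 3.0000).
Jacobian J = [[-3·t^2, -6·s·t - 2], [10·s + t^2, 2·s·t + 1]].
At the point, J = [[-12.0000, 10.0000], [14.0000, -3.0000]] (det J = -104.0000).
Solving J·Δ = −F gives Δ = (-0.0865, 0.5962).
Then the next iterate is (s, t)₁ = (0.9135, -1.4038).
Re-evaluating at (0.9135, -1.4038): F = (-1.592978, 0.568804), so ‖F‖₂ = 1.6915.

1.6915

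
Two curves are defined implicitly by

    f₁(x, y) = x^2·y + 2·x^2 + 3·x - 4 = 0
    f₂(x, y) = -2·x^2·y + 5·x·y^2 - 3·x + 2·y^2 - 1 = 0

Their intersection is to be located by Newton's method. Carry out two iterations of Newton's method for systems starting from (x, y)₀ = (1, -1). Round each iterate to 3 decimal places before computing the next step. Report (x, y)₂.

(0.936, -0.639)

At (1, -1): F = (0.000, 5.000).
Jacobian J = [[2·x·y + 4·x + 3, x^2], [-4·x·y + 5·y^2 - 3, -2·x^2 + 10·x·y + 4·y]].
At the point, J = [[5.000, 1.000], [6.000, -16.000]] (det J = -86.000).
Solving J·Δ = −F gives Δ = (-0.058, 0.291).
Then the next iterate is (x, y)₁ = (0.942, -0.709).
Round to (0.942, -0.709) and repeat: F = (-0.02841, 0.80527), J = [[5.43224, 0.88736], [2.18492, -11.28951]].
Δ = (-0.006, 0.070), so (x, y)₂ = (0.936, -0.639).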